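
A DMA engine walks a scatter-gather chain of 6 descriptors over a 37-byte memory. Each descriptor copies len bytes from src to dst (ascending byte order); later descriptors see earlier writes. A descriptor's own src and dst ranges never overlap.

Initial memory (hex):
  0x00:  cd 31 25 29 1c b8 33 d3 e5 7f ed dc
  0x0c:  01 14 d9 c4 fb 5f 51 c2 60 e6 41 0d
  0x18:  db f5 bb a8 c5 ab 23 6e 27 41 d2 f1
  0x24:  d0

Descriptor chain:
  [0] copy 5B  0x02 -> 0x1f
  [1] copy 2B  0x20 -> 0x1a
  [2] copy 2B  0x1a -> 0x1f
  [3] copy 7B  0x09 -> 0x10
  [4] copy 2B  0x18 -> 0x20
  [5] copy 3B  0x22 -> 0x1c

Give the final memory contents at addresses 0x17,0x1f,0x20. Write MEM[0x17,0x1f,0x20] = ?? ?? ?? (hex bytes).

MEM[0x17,0x1f,0x20] = 0d 29 db

D0: mem[0x1f..0x23] <- [25 29 1c b8 33]
D1: mem[0x1a..0x1b] <- [29 1c]
D2: mem[0x1f..0x20] <- [29 1c]
D3: mem[0x10..0x16] <- [7f ed dc 01 14 d9 c4]
D4: mem[0x20..0x21] <- [db f5]
D5: mem[0x1c..0x1e] <- [b8 33 d0]
query mem[0x17]=0x0d, mem[0x1f]=0x29, mem[0x20]=0xdb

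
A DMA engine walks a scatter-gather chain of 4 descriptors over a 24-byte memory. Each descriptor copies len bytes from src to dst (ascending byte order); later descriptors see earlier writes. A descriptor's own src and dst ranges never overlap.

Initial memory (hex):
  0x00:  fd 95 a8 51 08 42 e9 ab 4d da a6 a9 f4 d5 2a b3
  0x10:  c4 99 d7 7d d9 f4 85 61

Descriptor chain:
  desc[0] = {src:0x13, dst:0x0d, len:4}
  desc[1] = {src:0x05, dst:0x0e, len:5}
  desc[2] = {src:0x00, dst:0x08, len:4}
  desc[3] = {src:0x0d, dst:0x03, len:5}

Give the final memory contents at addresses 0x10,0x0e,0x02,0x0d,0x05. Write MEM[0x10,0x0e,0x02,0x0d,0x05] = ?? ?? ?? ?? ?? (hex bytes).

MEM[0x10,0x0e,0x02,0x0d,0x05] = ab 42 a8 7d e9

D0: mem[0x0d..0x10] <- [7d d9 f4 85]
D1: mem[0x0e..0x12] <- [42 e9 ab 4d da]
D2: mem[0x08..0x0b] <- [fd 95 a8 51]
D3: mem[0x03..0x07] <- [7d 42 e9 ab 4d]
query mem[0x10]=0xab, mem[0x0e]=0x42, mem[0x02]=0xa8, mem[0x0d]=0x7d, mem[0x05]=0xe9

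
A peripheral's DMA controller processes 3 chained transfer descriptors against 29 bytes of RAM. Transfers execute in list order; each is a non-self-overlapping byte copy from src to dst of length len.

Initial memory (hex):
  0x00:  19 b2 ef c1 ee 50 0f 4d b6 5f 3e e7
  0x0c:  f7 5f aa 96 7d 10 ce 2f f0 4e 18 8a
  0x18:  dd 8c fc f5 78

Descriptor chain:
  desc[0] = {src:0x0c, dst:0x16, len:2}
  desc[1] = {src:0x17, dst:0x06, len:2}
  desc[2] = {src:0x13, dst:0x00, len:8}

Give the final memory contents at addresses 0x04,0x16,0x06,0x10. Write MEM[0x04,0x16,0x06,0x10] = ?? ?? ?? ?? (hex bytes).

#0 dst[0x16+2] := {0xf7,0x5f}
#1 dst[0x06+2] := {0x5f,0xdd}
#2 dst[0x00+8] := {0x2f,0xf0,0x4e,0xf7,0x5f,0xdd,0x8c,0xfc}
query mem[0x04]=0x5f, mem[0x16]=0xf7, mem[0x06]=0x8c, mem[0x10]=0x7d

MEM[0x04,0x16,0x06,0x10] = 5f f7 8c 7d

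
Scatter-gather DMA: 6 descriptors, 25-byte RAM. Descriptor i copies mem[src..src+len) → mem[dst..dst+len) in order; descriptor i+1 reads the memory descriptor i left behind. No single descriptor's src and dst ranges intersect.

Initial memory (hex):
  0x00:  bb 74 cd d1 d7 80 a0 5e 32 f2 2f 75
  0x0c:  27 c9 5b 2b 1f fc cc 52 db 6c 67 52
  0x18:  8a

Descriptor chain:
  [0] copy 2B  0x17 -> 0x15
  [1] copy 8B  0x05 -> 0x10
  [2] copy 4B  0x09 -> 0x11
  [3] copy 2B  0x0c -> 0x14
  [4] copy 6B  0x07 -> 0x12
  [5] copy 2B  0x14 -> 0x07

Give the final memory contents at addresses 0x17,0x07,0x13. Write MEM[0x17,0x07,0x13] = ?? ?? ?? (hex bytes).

MEM[0x17,0x07,0x13] = 27 f2 32

D0: mem[0x15..0x16] <- [52 8a]
D1: mem[0x10..0x17] <- [80 a0 5e 32 f2 2f 75 27]
D2: mem[0x11..0x14] <- [f2 2f 75 27]
D3: mem[0x14..0x15] <- [27 c9]
D4: mem[0x12..0x17] <- [5e 32 f2 2f 75 27]
D5: mem[0x07..0x08] <- [f2 2f]
query mem[0x17]=0x27, mem[0x07]=0xf2, mem[0x13]=0x32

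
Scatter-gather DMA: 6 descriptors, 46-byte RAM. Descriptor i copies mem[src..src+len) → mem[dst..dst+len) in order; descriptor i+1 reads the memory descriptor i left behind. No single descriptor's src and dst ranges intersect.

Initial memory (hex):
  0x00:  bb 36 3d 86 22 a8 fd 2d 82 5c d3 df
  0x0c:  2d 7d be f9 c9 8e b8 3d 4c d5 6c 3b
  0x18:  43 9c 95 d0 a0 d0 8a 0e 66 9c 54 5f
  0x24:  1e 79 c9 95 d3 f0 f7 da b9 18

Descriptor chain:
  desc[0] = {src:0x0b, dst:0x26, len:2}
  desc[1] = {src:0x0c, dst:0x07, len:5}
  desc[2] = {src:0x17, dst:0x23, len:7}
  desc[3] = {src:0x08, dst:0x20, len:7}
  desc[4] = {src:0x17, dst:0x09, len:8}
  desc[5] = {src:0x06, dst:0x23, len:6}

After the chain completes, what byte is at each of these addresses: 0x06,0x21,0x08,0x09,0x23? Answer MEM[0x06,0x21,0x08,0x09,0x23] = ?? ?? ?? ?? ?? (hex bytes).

#0 dst[0x26+2] := {0xdf,0x2d}
#1 dst[0x07+5] := {0x2d,0x7d,0xbe,0xf9,0xc9}
#2 dst[0x23+7] := {0x3b,0x43,0x9c,0x95,0xd0,0xa0,0xd0}
#3 dst[0x20+7] := {0x7d,0xbe,0xf9,0xc9,0x2d,0x7d,0xbe}
#4 dst[0x09+8] := {0x3b,0x43,0x9c,0x95,0xd0,0xa0,0xd0,0x8a}
#5 dst[0x23+6] := {0xfd,0x2d,0x7d,0x3b,0x43,0x9c}
query mem[0x06]=0xfd, mem[0x21]=0xbe, mem[0x08]=0x7d, mem[0x09]=0x3b, mem[0x23]=0xfd

MEM[0x06,0x21,0x08,0x09,0x23] = fd be 7d 3b fd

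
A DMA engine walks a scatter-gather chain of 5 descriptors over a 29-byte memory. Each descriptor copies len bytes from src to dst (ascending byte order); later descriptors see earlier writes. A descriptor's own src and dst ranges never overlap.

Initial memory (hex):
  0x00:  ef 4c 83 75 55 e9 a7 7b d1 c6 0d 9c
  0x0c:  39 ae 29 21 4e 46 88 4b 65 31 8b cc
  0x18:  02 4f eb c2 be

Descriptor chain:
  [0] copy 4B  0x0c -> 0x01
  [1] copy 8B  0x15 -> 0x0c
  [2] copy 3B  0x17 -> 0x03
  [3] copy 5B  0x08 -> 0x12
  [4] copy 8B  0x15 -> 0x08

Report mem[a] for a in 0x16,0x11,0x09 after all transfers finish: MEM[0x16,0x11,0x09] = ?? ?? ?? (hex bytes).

MEM[0x16,0x11,0x09] = 31 eb 31

  after D0: wrote 4B at 0x01 = 39ae2921
  after D1: wrote 8B at 0x0c = 318bcc024febc2be
  after D2: wrote 3B at 0x03 = cc024f
  after D3: wrote 5B at 0x12 = d1c60d9c31
  after D4: wrote 8B at 0x08 = 9c31cc024febc2be
query mem[0x16]=0x31, mem[0x11]=0xeb, mem[0x09]=0x31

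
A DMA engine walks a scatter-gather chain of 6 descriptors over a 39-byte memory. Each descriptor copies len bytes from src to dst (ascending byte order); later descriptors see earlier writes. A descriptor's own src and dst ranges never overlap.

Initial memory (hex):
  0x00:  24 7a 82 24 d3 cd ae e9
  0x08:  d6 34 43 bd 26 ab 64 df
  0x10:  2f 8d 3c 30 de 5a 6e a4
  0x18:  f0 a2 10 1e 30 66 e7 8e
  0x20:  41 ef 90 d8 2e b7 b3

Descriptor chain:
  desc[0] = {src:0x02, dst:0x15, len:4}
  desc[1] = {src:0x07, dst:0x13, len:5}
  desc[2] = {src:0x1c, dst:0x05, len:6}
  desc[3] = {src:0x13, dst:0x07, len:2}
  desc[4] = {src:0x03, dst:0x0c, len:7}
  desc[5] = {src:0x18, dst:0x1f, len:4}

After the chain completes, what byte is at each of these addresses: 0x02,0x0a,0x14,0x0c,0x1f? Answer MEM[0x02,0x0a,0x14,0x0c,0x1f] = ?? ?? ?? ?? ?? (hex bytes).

D0: mem[0x15..0x18] <- [82 24 d3 cd]
D1: mem[0x13..0x17] <- [e9 d6 34 43 bd]
D2: mem[0x05..0x0a] <- [30 66 e7 8e 41 ef]
D3: mem[0x07..0x08] <- [e9 d6]
D4: mem[0x0c..0x12] <- [24 d3 30 66 e9 d6 41]
D5: mem[0x1f..0x22] <- [cd a2 10 1e]
query mem[0x02]=0x82, mem[0x0a]=0xef, mem[0x14]=0xd6, mem[0x0c]=0x24, mem[0x1f]=0xcd

MEM[0x02,0x0a,0x14,0x0c,0x1f] = 82 ef d6 24 cd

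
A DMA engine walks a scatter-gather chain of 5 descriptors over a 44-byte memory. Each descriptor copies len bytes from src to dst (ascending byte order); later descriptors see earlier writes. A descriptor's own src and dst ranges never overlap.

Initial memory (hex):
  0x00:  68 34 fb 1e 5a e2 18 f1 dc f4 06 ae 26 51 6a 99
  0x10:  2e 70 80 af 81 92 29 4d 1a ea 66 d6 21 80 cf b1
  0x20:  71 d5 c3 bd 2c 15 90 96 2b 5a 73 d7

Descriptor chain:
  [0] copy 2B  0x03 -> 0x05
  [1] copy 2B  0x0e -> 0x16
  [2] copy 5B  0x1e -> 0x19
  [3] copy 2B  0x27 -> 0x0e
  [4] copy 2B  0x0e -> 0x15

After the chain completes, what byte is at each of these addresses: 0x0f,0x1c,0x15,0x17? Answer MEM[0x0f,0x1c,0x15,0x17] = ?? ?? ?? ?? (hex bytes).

MEM[0x0f,0x1c,0x15,0x17] = 2b d5 96 99

  after D0: wrote 2B at 0x05 = 1e5a
  after D1: wrote 2B at 0x16 = 6a99
  after D2: wrote 5B at 0x19 = cfb171d5c3
  after D3: wrote 2B at 0x0e = 962b
  after D4: wrote 2B at 0x15 = 962b
query mem[0x0f]=0x2b, mem[0x1c]=0xd5, mem[0x15]=0x96, mem[0x17]=0x99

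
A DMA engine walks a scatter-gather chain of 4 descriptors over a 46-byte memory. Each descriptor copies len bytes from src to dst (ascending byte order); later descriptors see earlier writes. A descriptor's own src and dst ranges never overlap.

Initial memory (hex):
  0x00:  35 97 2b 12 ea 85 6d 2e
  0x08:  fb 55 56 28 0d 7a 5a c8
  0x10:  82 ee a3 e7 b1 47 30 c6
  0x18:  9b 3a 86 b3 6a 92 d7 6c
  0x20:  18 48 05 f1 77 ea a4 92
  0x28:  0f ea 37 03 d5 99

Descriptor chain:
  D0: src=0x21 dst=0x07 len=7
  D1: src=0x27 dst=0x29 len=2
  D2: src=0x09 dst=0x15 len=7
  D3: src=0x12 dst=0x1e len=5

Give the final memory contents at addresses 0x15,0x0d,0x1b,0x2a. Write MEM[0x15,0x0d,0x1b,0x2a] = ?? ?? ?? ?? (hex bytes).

MEM[0x15,0x0d,0x1b,0x2a] = f1 92 c8 0f

D0: mem[0x07..0x0d] <- [48 05 f1 77 ea a4 92]
D1: mem[0x29..0x2a] <- [92 0f]
D2: mem[0x15..0x1b] <- [f1 77 ea a4 92 5a c8]
D3: mem[0x1e..0x22] <- [a3 e7 b1 f1 77]
query mem[0x15]=0xf1, mem[0x0d]=0x92, mem[0x1b]=0xc8, mem[0x2a]=0x0f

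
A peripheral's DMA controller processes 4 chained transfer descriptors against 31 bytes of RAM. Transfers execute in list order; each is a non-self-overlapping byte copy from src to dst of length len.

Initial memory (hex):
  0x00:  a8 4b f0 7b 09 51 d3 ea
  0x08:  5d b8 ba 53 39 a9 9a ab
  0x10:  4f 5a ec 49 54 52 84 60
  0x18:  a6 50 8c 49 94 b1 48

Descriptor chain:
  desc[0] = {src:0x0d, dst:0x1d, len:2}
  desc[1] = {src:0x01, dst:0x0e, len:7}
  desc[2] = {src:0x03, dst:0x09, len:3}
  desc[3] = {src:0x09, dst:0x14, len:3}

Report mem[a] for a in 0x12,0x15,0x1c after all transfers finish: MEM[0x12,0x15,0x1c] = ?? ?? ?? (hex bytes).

MEM[0x12,0x15,0x1c] = 51 09 94

[0] 0x0d->0x1d len=2 : a9 9a
[1] 0x01->0x0e len=7 : 4b f0 7b 09 51 d3 ea
[2] 0x03->0x09 len=3 : 7b 09 51
[3] 0x09->0x14 len=3 : 7b 09 51
query mem[0x12]=0x51, mem[0x15]=0x09, mem[0x1c]=0x94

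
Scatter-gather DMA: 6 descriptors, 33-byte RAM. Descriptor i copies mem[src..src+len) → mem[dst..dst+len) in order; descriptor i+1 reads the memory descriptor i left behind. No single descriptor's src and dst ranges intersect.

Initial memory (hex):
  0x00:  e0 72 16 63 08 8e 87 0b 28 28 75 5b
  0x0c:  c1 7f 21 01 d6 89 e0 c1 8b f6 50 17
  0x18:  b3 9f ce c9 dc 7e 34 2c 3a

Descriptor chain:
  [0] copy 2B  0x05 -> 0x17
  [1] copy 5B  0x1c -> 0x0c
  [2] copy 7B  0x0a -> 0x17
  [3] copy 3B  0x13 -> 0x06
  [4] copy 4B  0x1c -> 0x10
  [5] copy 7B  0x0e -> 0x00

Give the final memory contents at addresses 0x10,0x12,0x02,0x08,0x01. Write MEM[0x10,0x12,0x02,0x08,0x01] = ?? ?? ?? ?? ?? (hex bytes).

#0 dst[0x17+2] := {0x8e,0x87}
#1 dst[0x0c+5] := {0xdc,0x7e,0x34,0x2c,0x3a}
#2 dst[0x17+7] := {0x75,0x5b,0xdc,0x7e,0x34,0x2c,0x3a}
#3 dst[0x06+3] := {0xc1,0x8b,0xf6}
#4 dst[0x10+4] := {0x2c,0x3a,0x34,0x2c}
#5 dst[0x00+7] := {0x34,0x2c,0x2c,0x3a,0x34,0x2c,0x8b}
query mem[0x10]=0x2c, mem[0x12]=0x34, mem[0x02]=0x2c, mem[0x08]=0xf6, mem[0x01]=0x2c

MEM[0x10,0x12,0x02,0x08,0x01] = 2c 34 2c f6 2c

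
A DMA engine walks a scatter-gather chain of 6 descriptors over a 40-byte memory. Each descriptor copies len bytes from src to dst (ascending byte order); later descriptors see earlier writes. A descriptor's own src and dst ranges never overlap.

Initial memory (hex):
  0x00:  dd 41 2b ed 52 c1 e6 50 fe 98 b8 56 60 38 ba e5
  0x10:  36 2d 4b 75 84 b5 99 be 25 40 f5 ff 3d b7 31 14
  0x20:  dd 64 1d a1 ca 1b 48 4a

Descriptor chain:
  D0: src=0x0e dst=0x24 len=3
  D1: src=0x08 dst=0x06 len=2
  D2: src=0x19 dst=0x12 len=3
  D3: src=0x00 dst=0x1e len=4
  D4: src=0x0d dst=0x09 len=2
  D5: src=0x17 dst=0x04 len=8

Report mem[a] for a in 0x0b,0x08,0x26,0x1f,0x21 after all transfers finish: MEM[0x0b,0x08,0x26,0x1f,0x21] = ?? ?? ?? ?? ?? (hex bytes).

  after D0: wrote 3B at 0x24 = bae536
  after D1: wrote 2B at 0x06 = fe98
  after D2: wrote 3B at 0x12 = 40f5ff
  after D3: wrote 4B at 0x1e = dd412bed
  after D4: wrote 2B at 0x09 = 38ba
  after D5: wrote 8B at 0x04 = be2540f5ff3db7dd
query mem[0x0b]=0xdd, mem[0x08]=0xff, mem[0x26]=0x36, mem[0x1f]=0x41, mem[0x21]=0xed

MEM[0x0b,0x08,0x26,0x1f,0x21] = dd ff 36 41 ed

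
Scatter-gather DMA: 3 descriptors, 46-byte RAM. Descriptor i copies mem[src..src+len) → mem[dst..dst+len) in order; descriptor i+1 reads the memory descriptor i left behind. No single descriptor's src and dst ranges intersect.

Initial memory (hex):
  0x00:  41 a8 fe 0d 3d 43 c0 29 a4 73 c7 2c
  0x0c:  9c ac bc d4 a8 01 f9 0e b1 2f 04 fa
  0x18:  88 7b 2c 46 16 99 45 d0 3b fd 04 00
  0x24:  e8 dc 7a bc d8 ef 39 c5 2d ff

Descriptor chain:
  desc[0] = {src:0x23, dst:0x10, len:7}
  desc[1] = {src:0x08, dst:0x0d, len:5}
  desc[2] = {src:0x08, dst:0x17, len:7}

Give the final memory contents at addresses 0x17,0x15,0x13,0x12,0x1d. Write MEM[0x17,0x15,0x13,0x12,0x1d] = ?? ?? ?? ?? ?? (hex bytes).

[0] 0x23->0x10 len=7 : 00 e8 dc 7a bc d8 ef
[1] 0x08->0x0d len=5 : a4 73 c7 2c 9c
[2] 0x08->0x17 len=7 : a4 73 c7 2c 9c a4 73
query mem[0x17]=0xa4, mem[0x15]=0xd8, mem[0x13]=0x7a, mem[0x12]=0xdc, mem[0x1d]=0x73

MEM[0x17,0x15,0x13,0x12,0x1d] = a4 d8 7a dc 73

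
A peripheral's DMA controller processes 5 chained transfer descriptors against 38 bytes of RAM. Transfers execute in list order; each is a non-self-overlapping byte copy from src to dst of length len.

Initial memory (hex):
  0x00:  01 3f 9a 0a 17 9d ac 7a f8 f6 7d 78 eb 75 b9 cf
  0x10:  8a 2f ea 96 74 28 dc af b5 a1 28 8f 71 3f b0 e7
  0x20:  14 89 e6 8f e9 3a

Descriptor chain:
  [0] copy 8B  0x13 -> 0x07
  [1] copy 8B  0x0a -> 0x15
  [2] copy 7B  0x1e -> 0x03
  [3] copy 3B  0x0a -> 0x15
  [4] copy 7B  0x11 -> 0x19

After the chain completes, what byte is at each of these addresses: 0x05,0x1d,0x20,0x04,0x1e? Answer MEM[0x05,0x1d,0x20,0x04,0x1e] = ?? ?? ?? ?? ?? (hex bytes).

MEM[0x05,0x1d,0x20,0x04,0x1e] = 14 dc 14 e7 af

D0: mem[0x07..0x0e] <- [96 74 28 dc af b5 a1 28]
D1: mem[0x15..0x1c] <- [dc af b5 a1 28 cf 8a 2f]
D2: mem[0x03..0x09] <- [b0 e7 14 89 e6 8f e9]
D3: mem[0x15..0x17] <- [dc af b5]
D4: mem[0x19..0x1f] <- [2f ea 96 74 dc af b5]
query mem[0x05]=0x14, mem[0x1d]=0xdc, mem[0x20]=0x14, mem[0x04]=0xe7, mem[0x1e]=0xaf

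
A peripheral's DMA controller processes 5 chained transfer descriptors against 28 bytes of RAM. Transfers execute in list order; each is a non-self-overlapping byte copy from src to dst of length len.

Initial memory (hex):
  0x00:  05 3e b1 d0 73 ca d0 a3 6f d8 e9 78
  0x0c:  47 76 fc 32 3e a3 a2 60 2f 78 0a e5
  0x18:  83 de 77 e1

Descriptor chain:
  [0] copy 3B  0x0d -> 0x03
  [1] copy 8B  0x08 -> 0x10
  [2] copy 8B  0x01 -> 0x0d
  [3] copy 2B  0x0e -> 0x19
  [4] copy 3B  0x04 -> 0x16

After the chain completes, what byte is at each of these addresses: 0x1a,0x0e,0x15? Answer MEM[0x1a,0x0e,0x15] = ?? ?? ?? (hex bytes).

  after D0: wrote 3B at 0x03 = 76fc32
  after D1: wrote 8B at 0x10 = 6fd8e9784776fc32
  after D2: wrote 8B at 0x0d = 3eb176fc32d0a36f
  after D3: wrote 2B at 0x19 = b176
  after D4: wrote 3B at 0x16 = fc32d0
query mem[0x1a]=0x76, mem[0x0e]=0xb1, mem[0x15]=0x76

MEM[0x1a,0x0e,0x15] = 76 b1 76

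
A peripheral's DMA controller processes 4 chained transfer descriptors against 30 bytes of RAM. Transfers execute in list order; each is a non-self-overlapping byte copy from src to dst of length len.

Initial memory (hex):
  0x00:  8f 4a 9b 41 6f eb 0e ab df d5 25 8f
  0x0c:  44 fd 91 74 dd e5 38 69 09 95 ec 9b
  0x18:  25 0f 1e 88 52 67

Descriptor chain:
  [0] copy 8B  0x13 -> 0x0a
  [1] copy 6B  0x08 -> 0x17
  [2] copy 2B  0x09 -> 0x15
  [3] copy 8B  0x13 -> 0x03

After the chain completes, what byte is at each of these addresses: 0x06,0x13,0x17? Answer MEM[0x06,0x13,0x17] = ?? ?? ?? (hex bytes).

MEM[0x06,0x13,0x17] = 69 69 df

D0: mem[0x0a..0x11] <- [69 09 95 ec 9b 25 0f 1e]
D1: mem[0x17..0x1c] <- [df d5 69 09 95 ec]
D2: mem[0x15..0x16] <- [d5 69]
D3: mem[0x03..0x0a] <- [69 09 d5 69 df d5 69 09]
query mem[0x06]=0x69, mem[0x13]=0x69, mem[0x17]=0xdf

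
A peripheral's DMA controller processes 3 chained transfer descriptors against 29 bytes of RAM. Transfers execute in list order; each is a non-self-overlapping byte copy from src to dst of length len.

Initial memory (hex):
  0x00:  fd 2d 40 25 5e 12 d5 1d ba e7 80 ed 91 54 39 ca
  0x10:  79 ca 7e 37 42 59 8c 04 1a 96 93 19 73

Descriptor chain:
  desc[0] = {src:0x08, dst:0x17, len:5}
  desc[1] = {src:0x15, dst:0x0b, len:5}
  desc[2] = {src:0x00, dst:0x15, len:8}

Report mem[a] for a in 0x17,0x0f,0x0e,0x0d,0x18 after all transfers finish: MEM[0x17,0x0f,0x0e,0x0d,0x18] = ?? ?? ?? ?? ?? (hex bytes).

MEM[0x17,0x0f,0x0e,0x0d,0x18] = 40 80 e7 ba 25

#0 dst[0x17+5] := {0xba,0xe7,0x80,0xed,0x91}
#1 dst[0x0b+5] := {0x59,0x8c,0xba,0xe7,0x80}
#2 dst[0x15+8] := {0xfd,0x2d,0x40,0x25,0x5e,0x12,0xd5,0x1d}
query mem[0x17]=0x40, mem[0x0f]=0x80, mem[0x0e]=0xe7, mem[0x0d]=0xba, mem[0x18]=0x25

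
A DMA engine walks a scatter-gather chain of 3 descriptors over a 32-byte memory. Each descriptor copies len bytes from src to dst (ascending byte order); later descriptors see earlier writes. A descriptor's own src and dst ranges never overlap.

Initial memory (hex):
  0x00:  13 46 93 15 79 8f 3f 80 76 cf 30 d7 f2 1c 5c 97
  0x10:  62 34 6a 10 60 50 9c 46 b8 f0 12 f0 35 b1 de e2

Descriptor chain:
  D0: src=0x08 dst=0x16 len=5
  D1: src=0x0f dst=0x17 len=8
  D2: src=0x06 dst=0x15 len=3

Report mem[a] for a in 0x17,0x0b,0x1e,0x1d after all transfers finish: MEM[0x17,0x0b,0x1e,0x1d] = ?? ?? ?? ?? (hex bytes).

[0] 0x08->0x16 len=5 : 76 cf 30 d7 f2
[1] 0x0f->0x17 len=8 : 97 62 34 6a 10 60 50 76
[2] 0x06->0x15 len=3 : 3f 80 76
query mem[0x17]=0x76, mem[0x0b]=0xd7, mem[0x1e]=0x76, mem[0x1d]=0x50

MEM[0x17,0x0b,0x1e,0x1d] = 76 d7 76 50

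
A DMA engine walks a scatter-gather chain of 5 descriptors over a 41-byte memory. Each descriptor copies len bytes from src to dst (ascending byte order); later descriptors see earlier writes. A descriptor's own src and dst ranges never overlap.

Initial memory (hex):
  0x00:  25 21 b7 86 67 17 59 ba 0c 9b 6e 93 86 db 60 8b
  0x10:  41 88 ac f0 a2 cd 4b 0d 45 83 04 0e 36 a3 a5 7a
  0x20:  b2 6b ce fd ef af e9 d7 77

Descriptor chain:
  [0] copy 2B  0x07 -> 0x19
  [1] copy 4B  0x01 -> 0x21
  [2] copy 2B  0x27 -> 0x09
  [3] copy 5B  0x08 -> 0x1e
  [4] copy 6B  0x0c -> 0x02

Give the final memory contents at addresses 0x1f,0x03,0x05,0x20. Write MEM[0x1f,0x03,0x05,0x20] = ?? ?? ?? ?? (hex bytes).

  after D0: wrote 2B at 0x19 = ba0c
  after D1: wrote 4B at 0x21 = 21b78667
  after D2: wrote 2B at 0x09 = d777
  after D3: wrote 5B at 0x1e = 0cd7779386
  after D4: wrote 6B at 0x02 = 86db608b4188
query mem[0x1f]=0xd7, mem[0x03]=0xdb, mem[0x05]=0x8b, mem[0x20]=0x77

MEM[0x1f,0x03,0x05,0x20] = d7 db 8b 77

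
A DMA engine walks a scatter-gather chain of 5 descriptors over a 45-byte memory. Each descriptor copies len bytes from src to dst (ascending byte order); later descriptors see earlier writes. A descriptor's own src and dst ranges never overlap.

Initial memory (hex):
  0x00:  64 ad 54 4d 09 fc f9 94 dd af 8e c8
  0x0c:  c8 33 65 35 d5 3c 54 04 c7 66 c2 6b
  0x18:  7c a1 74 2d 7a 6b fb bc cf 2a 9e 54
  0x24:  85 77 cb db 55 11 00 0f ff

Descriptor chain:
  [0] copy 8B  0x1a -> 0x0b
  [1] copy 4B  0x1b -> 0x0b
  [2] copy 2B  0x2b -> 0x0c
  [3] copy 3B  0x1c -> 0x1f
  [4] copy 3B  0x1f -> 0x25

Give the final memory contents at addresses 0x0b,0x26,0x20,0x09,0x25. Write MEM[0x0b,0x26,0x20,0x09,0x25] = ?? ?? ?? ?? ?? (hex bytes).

MEM[0x0b,0x26,0x20,0x09,0x25] = 2d 6b 6b af 7a

D0: mem[0x0b..0x12] <- [74 2d 7a 6b fb bc cf 2a]
D1: mem[0x0b..0x0e] <- [2d 7a 6b fb]
D2: mem[0x0c..0x0d] <- [0f ff]
D3: mem[0x1f..0x21] <- [7a 6b fb]
D4: mem[0x25..0x27] <- [7a 6b fb]
query mem[0x0b]=0x2d, mem[0x26]=0x6b, mem[0x20]=0x6b, mem[0x09]=0xaf, mem[0x25]=0x7a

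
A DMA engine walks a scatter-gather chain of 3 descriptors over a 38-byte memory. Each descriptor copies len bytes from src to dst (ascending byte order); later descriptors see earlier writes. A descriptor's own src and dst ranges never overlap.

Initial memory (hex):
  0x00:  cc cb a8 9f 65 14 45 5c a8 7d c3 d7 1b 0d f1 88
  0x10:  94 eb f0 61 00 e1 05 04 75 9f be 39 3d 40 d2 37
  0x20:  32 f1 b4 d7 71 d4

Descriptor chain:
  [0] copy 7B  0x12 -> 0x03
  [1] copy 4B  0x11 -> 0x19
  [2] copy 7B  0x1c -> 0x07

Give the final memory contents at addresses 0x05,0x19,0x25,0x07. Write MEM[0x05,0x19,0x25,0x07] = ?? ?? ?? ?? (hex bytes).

MEM[0x05,0x19,0x25,0x07] = 00 eb d4 00

D0: mem[0x03..0x09] <- [f0 61 00 e1 05 04 75]
D1: mem[0x19..0x1c] <- [eb f0 61 00]
D2: mem[0x07..0x0d] <- [00 40 d2 37 32 f1 b4]
query mem[0x05]=0x00, mem[0x19]=0xeb, mem[0x25]=0xd4, mem[0x07]=0x00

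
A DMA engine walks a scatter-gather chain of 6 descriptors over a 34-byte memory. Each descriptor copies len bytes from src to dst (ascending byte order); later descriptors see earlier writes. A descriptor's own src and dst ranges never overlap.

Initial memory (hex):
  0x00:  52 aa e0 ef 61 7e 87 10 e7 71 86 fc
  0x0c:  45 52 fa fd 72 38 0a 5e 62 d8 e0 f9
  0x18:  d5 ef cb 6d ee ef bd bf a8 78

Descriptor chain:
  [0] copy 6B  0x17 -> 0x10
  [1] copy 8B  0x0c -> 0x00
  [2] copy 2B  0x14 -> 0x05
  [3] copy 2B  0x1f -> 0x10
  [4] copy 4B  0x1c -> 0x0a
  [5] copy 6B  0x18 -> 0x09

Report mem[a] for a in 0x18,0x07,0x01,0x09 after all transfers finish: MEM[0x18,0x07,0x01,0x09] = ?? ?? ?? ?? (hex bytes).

#0 dst[0x10+6] := {0xf9,0xd5,0xef,0xcb,0x6d,0xee}
#1 dst[0x00+8] := {0x45,0x52,0xfa,0xfd,0xf9,0xd5,0xef,0xcb}
#2 dst[0x05+2] := {0x6d,0xee}
#3 dst[0x10+2] := {0xbf,0xa8}
#4 dst[0x0a+4] := {0xee,0xef,0xbd,0xbf}
#5 dst[0x09+6] := {0xd5,0xef,0xcb,0x6d,0xee,0xef}
query mem[0x18]=0xd5, mem[0x07]=0xcb, mem[0x01]=0x52, mem[0x09]=0xd5

MEM[0x18,0x07,0x01,0x09] = d5 cb 52 d5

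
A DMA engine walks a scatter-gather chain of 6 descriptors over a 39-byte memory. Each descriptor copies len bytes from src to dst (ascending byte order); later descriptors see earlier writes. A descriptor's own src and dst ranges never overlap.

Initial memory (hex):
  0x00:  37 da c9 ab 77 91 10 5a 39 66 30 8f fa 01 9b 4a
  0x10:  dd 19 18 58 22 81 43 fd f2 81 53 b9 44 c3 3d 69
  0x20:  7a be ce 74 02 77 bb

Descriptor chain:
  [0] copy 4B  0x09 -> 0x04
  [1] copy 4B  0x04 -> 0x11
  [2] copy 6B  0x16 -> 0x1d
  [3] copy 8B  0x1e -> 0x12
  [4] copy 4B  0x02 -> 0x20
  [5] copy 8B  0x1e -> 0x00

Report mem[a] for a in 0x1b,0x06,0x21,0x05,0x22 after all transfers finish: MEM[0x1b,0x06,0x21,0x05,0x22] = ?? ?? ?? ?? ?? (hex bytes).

  after D0: wrote 4B at 0x04 = 66308ffa
  after D1: wrote 4B at 0x11 = 66308ffa
  after D2: wrote 6B at 0x1d = 43fdf28153b9
  after D3: wrote 8B at 0x12 = fdf28153b9740277
  after D4: wrote 4B at 0x20 = c9ab6630
  after D5: wrote 8B at 0x00 = fdf2c9ab66300277
query mem[0x1b]=0xb9, mem[0x06]=0x02, mem[0x21]=0xab, mem[0x05]=0x30, mem[0x22]=0x66

MEM[0x1b,0x06,0x21,0x05,0x22] = b9 02 ab 30 66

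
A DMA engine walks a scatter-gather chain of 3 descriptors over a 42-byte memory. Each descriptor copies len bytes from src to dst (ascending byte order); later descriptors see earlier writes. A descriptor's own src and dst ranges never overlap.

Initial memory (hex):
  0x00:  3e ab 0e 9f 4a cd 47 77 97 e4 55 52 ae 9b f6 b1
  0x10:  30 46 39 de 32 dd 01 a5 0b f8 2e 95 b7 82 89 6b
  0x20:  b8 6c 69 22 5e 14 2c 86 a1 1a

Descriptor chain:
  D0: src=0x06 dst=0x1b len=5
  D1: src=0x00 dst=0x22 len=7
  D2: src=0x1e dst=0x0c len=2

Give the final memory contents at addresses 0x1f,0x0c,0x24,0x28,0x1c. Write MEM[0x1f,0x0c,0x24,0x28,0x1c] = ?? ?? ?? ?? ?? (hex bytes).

#0 dst[0x1b+5] := {0x47,0x77,0x97,0xe4,0x55}
#1 dst[0x22+7] := {0x3e,0xab,0x0e,0x9f,0x4a,0xcd,0x47}
#2 dst[0x0c+2] := {0xe4,0x55}
query mem[0x1f]=0x55, mem[0x0c]=0xe4, mem[0x24]=0x0e, mem[0x28]=0x47, mem[0x1c]=0x77

MEM[0x1f,0x0c,0x24,0x28,0x1c] = 55 e4 0e 47 77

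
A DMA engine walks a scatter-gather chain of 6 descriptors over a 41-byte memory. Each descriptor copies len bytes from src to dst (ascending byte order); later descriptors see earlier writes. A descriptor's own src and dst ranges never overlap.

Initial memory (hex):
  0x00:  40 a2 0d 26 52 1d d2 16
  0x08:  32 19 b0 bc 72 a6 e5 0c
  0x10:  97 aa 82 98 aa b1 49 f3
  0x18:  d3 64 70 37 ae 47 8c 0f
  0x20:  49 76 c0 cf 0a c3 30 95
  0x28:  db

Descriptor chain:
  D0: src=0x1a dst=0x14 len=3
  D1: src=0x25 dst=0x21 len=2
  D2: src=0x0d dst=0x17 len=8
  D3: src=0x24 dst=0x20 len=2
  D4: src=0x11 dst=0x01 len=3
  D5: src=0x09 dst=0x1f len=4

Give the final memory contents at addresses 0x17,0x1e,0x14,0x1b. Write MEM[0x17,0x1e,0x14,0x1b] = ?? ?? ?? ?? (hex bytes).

MEM[0x17,0x1e,0x14,0x1b] = a6 70 70 aa

  after D0: wrote 3B at 0x14 = 7037ae
  after D1: wrote 2B at 0x21 = c330
  after D2: wrote 8B at 0x17 = a6e50c97aa829870
  after D3: wrote 2B at 0x20 = 0ac3
  after D4: wrote 3B at 0x01 = aa8298
  after D5: wrote 4B at 0x1f = 19b0bc72
query mem[0x17]=0xa6, mem[0x1e]=0x70, mem[0x14]=0x70, mem[0x1b]=0xaa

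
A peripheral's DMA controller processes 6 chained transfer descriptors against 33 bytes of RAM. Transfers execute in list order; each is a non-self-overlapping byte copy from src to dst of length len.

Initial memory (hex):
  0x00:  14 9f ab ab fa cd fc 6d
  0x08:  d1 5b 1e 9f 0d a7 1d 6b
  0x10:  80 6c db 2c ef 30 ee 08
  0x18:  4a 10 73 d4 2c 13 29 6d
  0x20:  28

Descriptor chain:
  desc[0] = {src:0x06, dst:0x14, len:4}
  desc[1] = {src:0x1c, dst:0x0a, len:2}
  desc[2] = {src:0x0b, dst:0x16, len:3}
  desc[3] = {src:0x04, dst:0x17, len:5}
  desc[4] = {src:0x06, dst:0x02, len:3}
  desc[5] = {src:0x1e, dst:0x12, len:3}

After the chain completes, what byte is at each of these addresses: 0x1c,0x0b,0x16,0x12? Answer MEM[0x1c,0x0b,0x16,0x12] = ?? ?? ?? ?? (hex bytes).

[0] 0x06->0x14 len=4 : fc 6d d1 5b
[1] 0x1c->0x0a len=2 : 2c 13
[2] 0x0b->0x16 len=3 : 13 0d a7
[3] 0x04->0x17 len=5 : fa cd fc 6d d1
[4] 0x06->0x02 len=3 : fc 6d d1
[5] 0x1e->0x12 len=3 : 29 6d 28
query mem[0x1c]=0x2c, mem[0x0b]=0x13, mem[0x16]=0x13, mem[0x12]=0x29

MEM[0x1c,0x0b,0x16,0x12] = 2c 13 13 29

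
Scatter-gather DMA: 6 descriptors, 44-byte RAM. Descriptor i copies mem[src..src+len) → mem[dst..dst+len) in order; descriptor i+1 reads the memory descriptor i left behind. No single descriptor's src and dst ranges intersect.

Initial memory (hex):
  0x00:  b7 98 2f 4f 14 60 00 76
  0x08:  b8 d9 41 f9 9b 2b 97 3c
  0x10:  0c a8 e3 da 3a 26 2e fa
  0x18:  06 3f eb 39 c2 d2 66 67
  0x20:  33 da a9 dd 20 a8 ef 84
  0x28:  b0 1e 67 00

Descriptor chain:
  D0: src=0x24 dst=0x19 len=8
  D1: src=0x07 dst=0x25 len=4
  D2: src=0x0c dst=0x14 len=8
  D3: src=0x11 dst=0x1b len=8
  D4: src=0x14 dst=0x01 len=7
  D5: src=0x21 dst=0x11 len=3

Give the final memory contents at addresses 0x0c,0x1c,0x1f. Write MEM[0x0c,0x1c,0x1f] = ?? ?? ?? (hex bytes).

MEM[0x0c,0x1c,0x1f] = 9b e3 2b

D0: mem[0x19..0x20] <- [20 a8 ef 84 b0 1e 67 00]
D1: mem[0x25..0x28] <- [76 b8 d9 41]
D2: mem[0x14..0x1b] <- [9b 2b 97 3c 0c a8 e3 da]
D3: mem[0x1b..0x22] <- [a8 e3 da 9b 2b 97 3c 0c]
D4: mem[0x01..0x07] <- [9b 2b 97 3c 0c a8 e3]
D5: mem[0x11..0x13] <- [3c 0c dd]
query mem[0x0c]=0x9b, mem[0x1c]=0xe3, mem[0x1f]=0x2b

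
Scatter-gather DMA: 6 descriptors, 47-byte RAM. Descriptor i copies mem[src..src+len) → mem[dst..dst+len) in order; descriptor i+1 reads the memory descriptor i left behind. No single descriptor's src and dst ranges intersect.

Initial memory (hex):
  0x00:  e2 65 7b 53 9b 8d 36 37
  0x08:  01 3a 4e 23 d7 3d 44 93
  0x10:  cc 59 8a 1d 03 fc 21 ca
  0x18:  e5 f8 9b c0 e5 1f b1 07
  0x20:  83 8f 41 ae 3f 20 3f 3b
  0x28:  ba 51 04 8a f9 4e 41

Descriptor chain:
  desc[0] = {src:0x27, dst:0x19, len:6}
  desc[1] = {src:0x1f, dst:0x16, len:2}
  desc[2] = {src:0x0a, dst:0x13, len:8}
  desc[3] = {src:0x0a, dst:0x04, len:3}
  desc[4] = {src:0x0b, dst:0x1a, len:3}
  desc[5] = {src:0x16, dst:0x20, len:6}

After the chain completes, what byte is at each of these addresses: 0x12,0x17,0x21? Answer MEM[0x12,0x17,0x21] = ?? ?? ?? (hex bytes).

MEM[0x12,0x17,0x21] = 8a 44 44

D0: mem[0x19..0x1e] <- [3b ba 51 04 8a f9]
D1: mem[0x16..0x17] <- [07 83]
D2: mem[0x13..0x1a] <- [4e 23 d7 3d 44 93 cc 59]
D3: mem[0x04..0x06] <- [4e 23 d7]
D4: mem[0x1a..0x1c] <- [23 d7 3d]
D5: mem[0x20..0x25] <- [3d 44 93 cc 23 d7]
query mem[0x12]=0x8a, mem[0x17]=0x44, mem[0x21]=0x44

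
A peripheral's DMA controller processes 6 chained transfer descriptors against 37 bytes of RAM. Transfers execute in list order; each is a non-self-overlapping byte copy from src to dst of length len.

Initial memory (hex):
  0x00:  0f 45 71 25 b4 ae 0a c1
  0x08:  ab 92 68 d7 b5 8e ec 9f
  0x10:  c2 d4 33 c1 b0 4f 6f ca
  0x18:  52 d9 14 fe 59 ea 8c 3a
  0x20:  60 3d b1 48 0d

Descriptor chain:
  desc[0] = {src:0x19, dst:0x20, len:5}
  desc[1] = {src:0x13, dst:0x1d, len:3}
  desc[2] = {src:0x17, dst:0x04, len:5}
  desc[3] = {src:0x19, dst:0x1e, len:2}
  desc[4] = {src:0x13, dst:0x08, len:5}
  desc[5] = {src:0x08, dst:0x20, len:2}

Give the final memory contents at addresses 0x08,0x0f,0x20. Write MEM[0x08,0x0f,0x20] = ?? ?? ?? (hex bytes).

[0] 0x19->0x20 len=5 : d9 14 fe 59 ea
[1] 0x13->0x1d len=3 : c1 b0 4f
[2] 0x17->0x04 len=5 : ca 52 d9 14 fe
[3] 0x19->0x1e len=2 : d9 14
[4] 0x13->0x08 len=5 : c1 b0 4f 6f ca
[5] 0x08->0x20 len=2 : c1 b0
query mem[0x08]=0xc1, mem[0x0f]=0x9f, mem[0x20]=0xc1

MEM[0x08,0x0f,0x20] = c1 9f c1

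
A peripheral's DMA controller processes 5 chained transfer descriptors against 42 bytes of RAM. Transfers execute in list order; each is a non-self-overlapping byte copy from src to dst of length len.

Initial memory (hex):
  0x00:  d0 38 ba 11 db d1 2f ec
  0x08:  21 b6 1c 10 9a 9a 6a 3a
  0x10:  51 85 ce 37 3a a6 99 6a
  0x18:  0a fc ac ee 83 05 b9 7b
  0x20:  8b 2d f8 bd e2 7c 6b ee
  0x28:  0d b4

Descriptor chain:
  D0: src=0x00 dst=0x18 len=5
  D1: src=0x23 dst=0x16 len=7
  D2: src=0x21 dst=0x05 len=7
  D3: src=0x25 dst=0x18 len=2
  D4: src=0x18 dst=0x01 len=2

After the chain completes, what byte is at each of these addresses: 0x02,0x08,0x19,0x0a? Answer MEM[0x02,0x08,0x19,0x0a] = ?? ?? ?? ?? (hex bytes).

MEM[0x02,0x08,0x19,0x0a] = 6b e2 6b 6b

D0: mem[0x18..0x1c] <- [d0 38 ba 11 db]
D1: mem[0x16..0x1c] <- [bd e2 7c 6b ee 0d b4]
D2: mem[0x05..0x0b] <- [2d f8 bd e2 7c 6b ee]
D3: mem[0x18..0x19] <- [7c 6b]
D4: mem[0x01..0x02] <- [7c 6b]
query mem[0x02]=0x6b, mem[0x08]=0xe2, mem[0x19]=0x6b, mem[0x0a]=0x6b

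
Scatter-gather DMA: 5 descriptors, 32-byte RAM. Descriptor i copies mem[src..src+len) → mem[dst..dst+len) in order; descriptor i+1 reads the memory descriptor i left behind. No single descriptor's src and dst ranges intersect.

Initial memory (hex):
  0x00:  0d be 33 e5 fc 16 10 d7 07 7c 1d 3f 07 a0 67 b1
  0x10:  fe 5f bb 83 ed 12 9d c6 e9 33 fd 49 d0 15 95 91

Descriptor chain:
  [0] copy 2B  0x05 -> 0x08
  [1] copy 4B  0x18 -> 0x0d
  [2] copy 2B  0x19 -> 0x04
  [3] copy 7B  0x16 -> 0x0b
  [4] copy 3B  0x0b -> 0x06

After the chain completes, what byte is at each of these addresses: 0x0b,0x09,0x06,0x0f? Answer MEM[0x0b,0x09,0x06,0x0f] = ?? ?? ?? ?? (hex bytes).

[0] 0x05->0x08 len=2 : 16 10
[1] 0x18->0x0d len=4 : e9 33 fd 49
[2] 0x19->0x04 len=2 : 33 fd
[3] 0x16->0x0b len=7 : 9d c6 e9 33 fd 49 d0
[4] 0x0b->0x06 len=3 : 9d c6 e9
query mem[0x0b]=0x9d, mem[0x09]=0x10, mem[0x06]=0x9d, mem[0x0f]=0xfd

MEM[0x0b,0x09,0x06,0x0f] = 9d 10 9d fd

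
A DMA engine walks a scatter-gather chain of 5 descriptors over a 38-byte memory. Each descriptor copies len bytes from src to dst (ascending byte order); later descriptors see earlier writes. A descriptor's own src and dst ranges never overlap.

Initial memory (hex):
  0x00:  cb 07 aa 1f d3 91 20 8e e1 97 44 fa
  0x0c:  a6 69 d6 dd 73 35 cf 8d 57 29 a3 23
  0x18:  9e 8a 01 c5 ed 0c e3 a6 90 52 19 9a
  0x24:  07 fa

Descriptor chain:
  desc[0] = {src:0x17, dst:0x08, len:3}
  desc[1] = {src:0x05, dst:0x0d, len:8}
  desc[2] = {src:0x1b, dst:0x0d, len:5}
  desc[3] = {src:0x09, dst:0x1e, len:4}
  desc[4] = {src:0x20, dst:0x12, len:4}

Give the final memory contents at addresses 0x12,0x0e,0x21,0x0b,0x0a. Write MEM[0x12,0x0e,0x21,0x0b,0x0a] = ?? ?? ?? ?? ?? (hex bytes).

[0] 0x17->0x08 len=3 : 23 9e 8a
[1] 0x05->0x0d len=8 : 91 20 8e 23 9e 8a fa a6
[2] 0x1b->0x0d len=5 : c5 ed 0c e3 a6
[3] 0x09->0x1e len=4 : 9e 8a fa a6
[4] 0x20->0x12 len=4 : fa a6 19 9a
query mem[0x12]=0xfa, mem[0x0e]=0xed, mem[0x21]=0xa6, mem[0x0b]=0xfa, mem[0x0a]=0x8a

MEM[0x12,0x0e,0x21,0x0b,0x0a] = fa ed a6 fa 8a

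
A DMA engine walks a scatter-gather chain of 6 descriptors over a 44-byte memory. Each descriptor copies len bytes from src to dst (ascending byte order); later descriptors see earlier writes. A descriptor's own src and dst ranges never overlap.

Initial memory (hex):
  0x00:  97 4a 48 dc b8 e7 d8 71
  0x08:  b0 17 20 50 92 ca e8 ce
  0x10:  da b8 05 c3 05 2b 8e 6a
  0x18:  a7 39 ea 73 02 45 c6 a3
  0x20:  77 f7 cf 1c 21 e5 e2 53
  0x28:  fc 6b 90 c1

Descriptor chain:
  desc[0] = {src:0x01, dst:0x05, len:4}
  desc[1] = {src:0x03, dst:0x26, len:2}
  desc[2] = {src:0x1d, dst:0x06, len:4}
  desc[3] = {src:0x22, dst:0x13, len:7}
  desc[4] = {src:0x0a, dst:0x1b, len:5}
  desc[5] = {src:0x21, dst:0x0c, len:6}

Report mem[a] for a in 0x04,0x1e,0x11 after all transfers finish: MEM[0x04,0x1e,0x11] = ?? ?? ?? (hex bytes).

MEM[0x04,0x1e,0x11] = b8 ca dc

D0: mem[0x05..0x08] <- [4a 48 dc b8]
D1: mem[0x26..0x27] <- [dc b8]
D2: mem[0x06..0x09] <- [45 c6 a3 77]
D3: mem[0x13..0x19] <- [cf 1c 21 e5 dc b8 fc]
D4: mem[0x1b..0x1f] <- [20 50 92 ca e8]
D5: mem[0x0c..0x11] <- [f7 cf 1c 21 e5 dc]
query mem[0x04]=0xb8, mem[0x1e]=0xca, mem[0x11]=0xdc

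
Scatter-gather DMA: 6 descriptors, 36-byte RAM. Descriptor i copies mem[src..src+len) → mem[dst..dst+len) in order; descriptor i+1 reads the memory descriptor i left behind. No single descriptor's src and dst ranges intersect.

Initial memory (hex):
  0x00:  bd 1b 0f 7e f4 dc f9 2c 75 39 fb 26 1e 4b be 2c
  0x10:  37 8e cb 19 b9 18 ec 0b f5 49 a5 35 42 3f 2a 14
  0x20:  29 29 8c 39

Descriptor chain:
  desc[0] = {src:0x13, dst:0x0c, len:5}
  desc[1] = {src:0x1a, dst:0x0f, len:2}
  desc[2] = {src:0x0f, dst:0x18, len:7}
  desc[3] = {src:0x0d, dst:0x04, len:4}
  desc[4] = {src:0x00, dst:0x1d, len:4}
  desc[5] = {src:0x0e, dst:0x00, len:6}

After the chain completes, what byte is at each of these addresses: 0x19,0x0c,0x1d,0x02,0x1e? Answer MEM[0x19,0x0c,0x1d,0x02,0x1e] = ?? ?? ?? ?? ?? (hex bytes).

MEM[0x19,0x0c,0x1d,0x02,0x1e] = 35 19 bd 35 1b

[0] 0x13->0x0c len=5 : 19 b9 18 ec 0b
[1] 0x1a->0x0f len=2 : a5 35
[2] 0x0f->0x18 len=7 : a5 35 8e cb 19 b9 18
[3] 0x0d->0x04 len=4 : b9 18 a5 35
[4] 0x00->0x1d len=4 : bd 1b 0f 7e
[5] 0x0e->0x00 len=6 : 18 a5 35 8e cb 19
query mem[0x19]=0x35, mem[0x0c]=0x19, mem[0x1d]=0xbd, mem[0x02]=0x35, mem[0x1e]=0x1b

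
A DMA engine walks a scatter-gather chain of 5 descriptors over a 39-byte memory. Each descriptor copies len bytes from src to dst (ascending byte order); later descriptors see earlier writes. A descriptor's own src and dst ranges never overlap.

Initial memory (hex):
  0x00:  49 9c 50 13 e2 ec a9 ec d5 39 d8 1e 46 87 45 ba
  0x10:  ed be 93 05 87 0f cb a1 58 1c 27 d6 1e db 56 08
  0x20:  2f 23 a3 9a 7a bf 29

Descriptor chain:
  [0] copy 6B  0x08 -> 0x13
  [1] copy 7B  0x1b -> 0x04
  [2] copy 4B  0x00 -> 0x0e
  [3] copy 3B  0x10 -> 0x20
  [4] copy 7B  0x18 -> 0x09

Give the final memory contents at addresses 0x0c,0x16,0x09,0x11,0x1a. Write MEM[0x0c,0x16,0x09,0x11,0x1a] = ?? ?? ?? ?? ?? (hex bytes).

MEM[0x0c,0x16,0x09,0x11,0x1a] = d6 1e 87 13 27

#0 dst[0x13+6] := {0xd5,0x39,0xd8,0x1e,0x46,0x87}
#1 dst[0x04+7] := {0xd6,0x1e,0xdb,0x56,0x08,0x2f,0x23}
#2 dst[0x0e+4] := {0x49,0x9c,0x50,0x13}
#3 dst[0x20+3] := {0x50,0x13,0x93}
#4 dst[0x09+7] := {0x87,0x1c,0x27,0xd6,0x1e,0xdb,0x56}
query mem[0x0c]=0xd6, mem[0x16]=0x1e, mem[0x09]=0x87, mem[0x11]=0x13, mem[0x1a]=0x27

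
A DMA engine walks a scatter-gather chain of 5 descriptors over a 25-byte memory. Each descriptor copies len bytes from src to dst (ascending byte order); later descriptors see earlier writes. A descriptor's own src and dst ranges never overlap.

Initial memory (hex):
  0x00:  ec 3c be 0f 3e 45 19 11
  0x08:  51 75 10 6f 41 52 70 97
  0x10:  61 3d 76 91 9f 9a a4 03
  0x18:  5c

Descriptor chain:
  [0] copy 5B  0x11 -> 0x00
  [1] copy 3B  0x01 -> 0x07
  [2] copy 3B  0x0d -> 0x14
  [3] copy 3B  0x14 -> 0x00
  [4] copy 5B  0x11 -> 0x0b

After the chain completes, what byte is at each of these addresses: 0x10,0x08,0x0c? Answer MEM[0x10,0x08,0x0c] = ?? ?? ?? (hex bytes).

MEM[0x10,0x08,0x0c] = 61 91 76

  after D0: wrote 5B at 0x00 = 3d76919f9a
  after D1: wrote 3B at 0x07 = 76919f
  after D2: wrote 3B at 0x14 = 527097
  after D3: wrote 3B at 0x00 = 527097
  after D4: wrote 5B at 0x0b = 3d76915270
query mem[0x10]=0x61, mem[0x08]=0x91, mem[0x0c]=0x76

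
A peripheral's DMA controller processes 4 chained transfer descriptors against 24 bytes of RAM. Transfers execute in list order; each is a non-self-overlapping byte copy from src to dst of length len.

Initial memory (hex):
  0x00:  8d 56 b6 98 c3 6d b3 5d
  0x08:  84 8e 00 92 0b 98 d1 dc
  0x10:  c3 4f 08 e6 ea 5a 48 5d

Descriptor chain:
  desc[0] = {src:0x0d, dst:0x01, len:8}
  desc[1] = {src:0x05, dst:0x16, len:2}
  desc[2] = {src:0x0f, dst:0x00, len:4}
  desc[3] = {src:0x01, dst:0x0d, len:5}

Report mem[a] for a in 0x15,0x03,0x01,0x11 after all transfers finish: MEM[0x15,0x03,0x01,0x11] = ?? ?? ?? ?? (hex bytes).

MEM[0x15,0x03,0x01,0x11] = 5a 08 c3 4f

[0] 0x0d->0x01 len=8 : 98 d1 dc c3 4f 08 e6 ea
[1] 0x05->0x16 len=2 : 4f 08
[2] 0x0f->0x00 len=4 : dc c3 4f 08
[3] 0x01->0x0d len=5 : c3 4f 08 c3 4f
query mem[0x15]=0x5a, mem[0x03]=0x08, mem[0x01]=0xc3, mem[0x11]=0x4f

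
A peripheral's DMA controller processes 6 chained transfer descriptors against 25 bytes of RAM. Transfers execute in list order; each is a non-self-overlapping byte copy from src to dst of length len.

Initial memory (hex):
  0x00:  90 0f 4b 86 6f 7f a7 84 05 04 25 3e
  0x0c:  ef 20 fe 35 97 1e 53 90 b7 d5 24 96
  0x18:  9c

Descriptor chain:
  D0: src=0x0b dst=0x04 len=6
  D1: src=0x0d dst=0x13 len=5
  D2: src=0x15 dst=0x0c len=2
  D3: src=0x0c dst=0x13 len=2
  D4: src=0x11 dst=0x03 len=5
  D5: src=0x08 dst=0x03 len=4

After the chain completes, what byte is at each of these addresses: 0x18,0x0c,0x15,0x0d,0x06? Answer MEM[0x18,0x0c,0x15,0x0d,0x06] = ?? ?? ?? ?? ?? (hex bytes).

MEM[0x18,0x0c,0x15,0x0d,0x06] = 9c 35 35 97 3e

  after D0: wrote 6B at 0x04 = 3eef20fe3597
  after D1: wrote 5B at 0x13 = 20fe35971e
  after D2: wrote 2B at 0x0c = 3597
  after D3: wrote 2B at 0x13 = 3597
  after D4: wrote 5B at 0x03 = 1e53359735
  after D5: wrote 4B at 0x03 = 3597253e
query mem[0x18]=0x9c, mem[0x0c]=0x35, mem[0x15]=0x35, mem[0x0d]=0x97, mem[0x06]=0x3e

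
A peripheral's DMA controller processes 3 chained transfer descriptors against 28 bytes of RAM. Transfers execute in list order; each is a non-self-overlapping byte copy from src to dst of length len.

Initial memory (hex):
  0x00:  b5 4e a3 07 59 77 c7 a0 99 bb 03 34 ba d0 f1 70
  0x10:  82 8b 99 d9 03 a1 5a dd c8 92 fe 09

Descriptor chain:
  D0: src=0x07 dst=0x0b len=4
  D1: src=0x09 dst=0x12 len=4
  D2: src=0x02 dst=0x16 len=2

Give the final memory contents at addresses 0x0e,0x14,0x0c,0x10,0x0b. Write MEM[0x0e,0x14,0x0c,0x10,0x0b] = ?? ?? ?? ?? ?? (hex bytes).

  after D0: wrote 4B at 0x0b = a099bb03
  after D1: wrote 4B at 0x12 = bb03a099
  after D2: wrote 2B at 0x16 = a307
query mem[0x0e]=0x03, mem[0x14]=0xa0, mem[0x0c]=0x99, mem[0x10]=0x82, mem[0x0b]=0xa0

MEM[0x0e,0x14,0x0c,0x10,0x0b] = 03 a0 99 82 a0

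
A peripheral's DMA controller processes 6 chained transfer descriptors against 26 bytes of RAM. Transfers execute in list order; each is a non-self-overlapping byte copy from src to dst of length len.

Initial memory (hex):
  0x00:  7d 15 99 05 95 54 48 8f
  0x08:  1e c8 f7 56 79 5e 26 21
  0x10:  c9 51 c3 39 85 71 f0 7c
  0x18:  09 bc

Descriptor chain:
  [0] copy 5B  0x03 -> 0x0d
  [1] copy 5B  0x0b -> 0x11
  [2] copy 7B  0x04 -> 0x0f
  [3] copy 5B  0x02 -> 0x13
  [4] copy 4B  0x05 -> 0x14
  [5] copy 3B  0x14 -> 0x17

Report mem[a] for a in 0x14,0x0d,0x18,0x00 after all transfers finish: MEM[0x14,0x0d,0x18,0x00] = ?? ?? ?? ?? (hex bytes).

MEM[0x14,0x0d,0x18,0x00] = 54 05 48 7d

  after D0: wrote 5B at 0x0d = 059554488f
  after D1: wrote 5B at 0x11 = 5679059554
  after D2: wrote 7B at 0x0f = 9554488f1ec8f7
  after D3: wrote 5B at 0x13 = 9905955448
  after D4: wrote 4B at 0x14 = 54488f1e
  after D5: wrote 3B at 0x17 = 54488f
query mem[0x14]=0x54, mem[0x0d]=0x05, mem[0x18]=0x48, mem[0x00]=0x7d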